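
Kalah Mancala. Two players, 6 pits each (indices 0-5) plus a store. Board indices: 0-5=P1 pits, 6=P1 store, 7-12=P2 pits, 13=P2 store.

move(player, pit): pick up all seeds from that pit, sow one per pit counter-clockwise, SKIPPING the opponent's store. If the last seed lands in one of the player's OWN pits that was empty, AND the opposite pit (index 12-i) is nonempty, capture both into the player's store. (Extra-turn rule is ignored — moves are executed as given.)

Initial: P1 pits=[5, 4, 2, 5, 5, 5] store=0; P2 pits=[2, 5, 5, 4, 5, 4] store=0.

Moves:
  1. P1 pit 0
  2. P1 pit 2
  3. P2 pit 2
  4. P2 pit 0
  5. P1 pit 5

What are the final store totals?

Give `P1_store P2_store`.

Answer: 1 9

Derivation:
Move 1: P1 pit0 -> P1=[0,5,3,6,6,6](0) P2=[2,5,5,4,5,4](0)
Move 2: P1 pit2 -> P1=[0,5,0,7,7,7](0) P2=[2,5,5,4,5,4](0)
Move 3: P2 pit2 -> P1=[1,5,0,7,7,7](0) P2=[2,5,0,5,6,5](1)
Move 4: P2 pit0 -> P1=[1,5,0,0,7,7](0) P2=[0,6,0,5,6,5](9)
Move 5: P1 pit5 -> P1=[1,5,0,0,7,0](1) P2=[1,7,1,6,7,6](9)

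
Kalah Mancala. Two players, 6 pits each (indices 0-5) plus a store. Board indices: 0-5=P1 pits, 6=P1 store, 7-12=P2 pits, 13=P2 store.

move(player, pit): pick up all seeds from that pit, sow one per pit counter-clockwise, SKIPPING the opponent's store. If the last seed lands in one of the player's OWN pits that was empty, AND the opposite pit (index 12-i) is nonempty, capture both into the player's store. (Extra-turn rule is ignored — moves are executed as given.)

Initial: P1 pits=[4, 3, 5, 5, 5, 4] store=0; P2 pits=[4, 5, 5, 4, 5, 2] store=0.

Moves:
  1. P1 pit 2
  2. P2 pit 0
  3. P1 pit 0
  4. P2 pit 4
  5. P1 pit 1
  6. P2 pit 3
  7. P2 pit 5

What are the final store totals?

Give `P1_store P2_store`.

Move 1: P1 pit2 -> P1=[4,3,0,6,6,5](1) P2=[5,5,5,4,5,2](0)
Move 2: P2 pit0 -> P1=[4,3,0,6,6,5](1) P2=[0,6,6,5,6,3](0)
Move 3: P1 pit0 -> P1=[0,4,1,7,7,5](1) P2=[0,6,6,5,6,3](0)
Move 4: P2 pit4 -> P1=[1,5,2,8,7,5](1) P2=[0,6,6,5,0,4](1)
Move 5: P1 pit1 -> P1=[1,0,3,9,8,6](2) P2=[0,6,6,5,0,4](1)
Move 6: P2 pit3 -> P1=[2,1,3,9,8,6](2) P2=[0,6,6,0,1,5](2)
Move 7: P2 pit5 -> P1=[3,2,4,10,8,6](2) P2=[0,6,6,0,1,0](3)

Answer: 2 3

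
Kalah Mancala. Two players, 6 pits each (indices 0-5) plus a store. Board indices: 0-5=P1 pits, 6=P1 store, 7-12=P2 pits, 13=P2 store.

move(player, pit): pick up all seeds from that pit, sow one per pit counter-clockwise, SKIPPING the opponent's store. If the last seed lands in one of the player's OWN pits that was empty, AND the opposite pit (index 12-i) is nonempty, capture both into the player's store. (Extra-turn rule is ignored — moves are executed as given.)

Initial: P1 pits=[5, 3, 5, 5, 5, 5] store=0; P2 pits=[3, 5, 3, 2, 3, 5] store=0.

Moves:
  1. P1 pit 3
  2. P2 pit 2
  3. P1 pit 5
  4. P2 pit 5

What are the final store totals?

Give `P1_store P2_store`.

Move 1: P1 pit3 -> P1=[5,3,5,0,6,6](1) P2=[4,6,3,2,3,5](0)
Move 2: P2 pit2 -> P1=[5,3,5,0,6,6](1) P2=[4,6,0,3,4,6](0)
Move 3: P1 pit5 -> P1=[5,3,5,0,6,0](2) P2=[5,7,1,4,5,6](0)
Move 4: P2 pit5 -> P1=[6,4,6,1,7,0](2) P2=[5,7,1,4,5,0](1)

Answer: 2 1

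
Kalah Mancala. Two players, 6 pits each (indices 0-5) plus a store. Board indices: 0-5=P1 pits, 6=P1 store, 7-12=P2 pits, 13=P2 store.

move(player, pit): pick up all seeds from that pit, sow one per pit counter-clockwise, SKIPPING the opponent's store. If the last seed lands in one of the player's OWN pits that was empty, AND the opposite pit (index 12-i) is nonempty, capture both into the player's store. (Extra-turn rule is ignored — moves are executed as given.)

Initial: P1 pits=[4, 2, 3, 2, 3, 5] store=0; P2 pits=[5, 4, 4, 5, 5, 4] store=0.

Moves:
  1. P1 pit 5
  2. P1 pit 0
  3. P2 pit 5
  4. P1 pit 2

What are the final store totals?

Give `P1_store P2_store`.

Move 1: P1 pit5 -> P1=[4,2,3,2,3,0](1) P2=[6,5,5,6,5,4](0)
Move 2: P1 pit0 -> P1=[0,3,4,3,4,0](1) P2=[6,5,5,6,5,4](0)
Move 3: P2 pit5 -> P1=[1,4,5,3,4,0](1) P2=[6,5,5,6,5,0](1)
Move 4: P1 pit2 -> P1=[1,4,0,4,5,1](2) P2=[7,5,5,6,5,0](1)

Answer: 2 1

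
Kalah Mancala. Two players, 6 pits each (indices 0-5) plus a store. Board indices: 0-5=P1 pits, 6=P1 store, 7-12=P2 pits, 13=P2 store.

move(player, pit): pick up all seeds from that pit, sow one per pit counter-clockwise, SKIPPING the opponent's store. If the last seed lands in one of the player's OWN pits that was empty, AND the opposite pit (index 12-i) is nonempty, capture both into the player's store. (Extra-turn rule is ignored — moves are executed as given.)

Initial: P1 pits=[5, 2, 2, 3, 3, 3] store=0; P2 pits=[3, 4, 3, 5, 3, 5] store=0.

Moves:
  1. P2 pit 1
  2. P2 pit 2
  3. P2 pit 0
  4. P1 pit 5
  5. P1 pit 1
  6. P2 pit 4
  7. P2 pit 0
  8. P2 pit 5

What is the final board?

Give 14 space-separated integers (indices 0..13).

Move 1: P2 pit1 -> P1=[5,2,2,3,3,3](0) P2=[3,0,4,6,4,6](0)
Move 2: P2 pit2 -> P1=[5,2,2,3,3,3](0) P2=[3,0,0,7,5,7](1)
Move 3: P2 pit0 -> P1=[5,2,2,3,3,3](0) P2=[0,1,1,8,5,7](1)
Move 4: P1 pit5 -> P1=[5,2,2,3,3,0](1) P2=[1,2,1,8,5,7](1)
Move 5: P1 pit1 -> P1=[5,0,3,4,3,0](1) P2=[1,2,1,8,5,7](1)
Move 6: P2 pit4 -> P1=[6,1,4,4,3,0](1) P2=[1,2,1,8,0,8](2)
Move 7: P2 pit0 -> P1=[6,1,4,4,3,0](1) P2=[0,3,1,8,0,8](2)
Move 8: P2 pit5 -> P1=[7,2,5,5,4,0](1) P2=[0,3,1,8,0,0](5)

Answer: 7 2 5 5 4 0 1 0 3 1 8 0 0 5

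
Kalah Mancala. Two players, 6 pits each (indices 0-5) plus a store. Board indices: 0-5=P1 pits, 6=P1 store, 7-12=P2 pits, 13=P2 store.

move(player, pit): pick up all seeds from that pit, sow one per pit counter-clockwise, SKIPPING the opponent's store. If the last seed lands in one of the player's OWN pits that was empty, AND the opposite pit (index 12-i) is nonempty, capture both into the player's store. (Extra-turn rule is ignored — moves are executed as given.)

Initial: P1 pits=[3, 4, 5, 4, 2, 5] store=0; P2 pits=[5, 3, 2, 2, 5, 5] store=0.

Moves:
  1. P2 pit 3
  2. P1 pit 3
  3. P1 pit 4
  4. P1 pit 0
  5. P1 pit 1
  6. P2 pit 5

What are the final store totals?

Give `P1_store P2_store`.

Move 1: P2 pit3 -> P1=[3,4,5,4,2,5](0) P2=[5,3,2,0,6,6](0)
Move 2: P1 pit3 -> P1=[3,4,5,0,3,6](1) P2=[6,3,2,0,6,6](0)
Move 3: P1 pit4 -> P1=[3,4,5,0,0,7](2) P2=[7,3,2,0,6,6](0)
Move 4: P1 pit0 -> P1=[0,5,6,0,0,7](5) P2=[7,3,0,0,6,6](0)
Move 5: P1 pit1 -> P1=[0,0,7,1,1,8](6) P2=[7,3,0,0,6,6](0)
Move 6: P2 pit5 -> P1=[1,1,8,2,2,8](6) P2=[7,3,0,0,6,0](1)

Answer: 6 1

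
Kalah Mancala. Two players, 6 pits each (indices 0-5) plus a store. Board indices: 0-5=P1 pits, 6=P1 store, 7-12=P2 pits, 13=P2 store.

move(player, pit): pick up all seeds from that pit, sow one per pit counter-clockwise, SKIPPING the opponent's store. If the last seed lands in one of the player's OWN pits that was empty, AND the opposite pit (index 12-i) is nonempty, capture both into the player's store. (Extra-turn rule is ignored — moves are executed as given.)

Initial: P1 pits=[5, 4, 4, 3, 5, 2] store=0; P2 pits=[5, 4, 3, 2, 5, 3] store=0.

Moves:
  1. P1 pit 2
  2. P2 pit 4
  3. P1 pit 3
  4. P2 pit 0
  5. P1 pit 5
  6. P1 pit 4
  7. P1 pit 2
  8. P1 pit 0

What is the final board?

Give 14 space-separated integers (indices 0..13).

Answer: 0 6 1 1 1 2 12 2 7 0 4 2 5 2

Derivation:
Move 1: P1 pit2 -> P1=[5,4,0,4,6,3](1) P2=[5,4,3,2,5,3](0)
Move 2: P2 pit4 -> P1=[6,5,1,4,6,3](1) P2=[5,4,3,2,0,4](1)
Move 3: P1 pit3 -> P1=[6,5,1,0,7,4](2) P2=[6,4,3,2,0,4](1)
Move 4: P2 pit0 -> P1=[6,5,1,0,7,4](2) P2=[0,5,4,3,1,5](2)
Move 5: P1 pit5 -> P1=[6,5,1,0,7,0](3) P2=[1,6,5,3,1,5](2)
Move 6: P1 pit4 -> P1=[6,5,1,0,0,1](4) P2=[2,7,6,4,2,5](2)
Move 7: P1 pit2 -> P1=[6,5,0,0,0,1](11) P2=[2,7,0,4,2,5](2)
Move 8: P1 pit0 -> P1=[0,6,1,1,1,2](12) P2=[2,7,0,4,2,5](2)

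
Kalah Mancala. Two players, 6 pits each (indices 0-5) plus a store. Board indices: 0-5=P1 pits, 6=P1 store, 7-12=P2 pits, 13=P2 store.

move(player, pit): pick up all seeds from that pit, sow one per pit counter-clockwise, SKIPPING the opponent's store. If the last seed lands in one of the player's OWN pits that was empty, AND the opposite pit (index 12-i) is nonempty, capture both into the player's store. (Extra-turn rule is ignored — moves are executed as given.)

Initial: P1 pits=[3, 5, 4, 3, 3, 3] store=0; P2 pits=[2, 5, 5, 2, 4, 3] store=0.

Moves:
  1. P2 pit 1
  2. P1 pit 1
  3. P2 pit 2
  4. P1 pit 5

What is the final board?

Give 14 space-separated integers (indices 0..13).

Move 1: P2 pit1 -> P1=[3,5,4,3,3,3](0) P2=[2,0,6,3,5,4](1)
Move 2: P1 pit1 -> P1=[3,0,5,4,4,4](1) P2=[2,0,6,3,5,4](1)
Move 3: P2 pit2 -> P1=[4,1,5,4,4,4](1) P2=[2,0,0,4,6,5](2)
Move 4: P1 pit5 -> P1=[4,1,5,4,4,0](2) P2=[3,1,1,4,6,5](2)

Answer: 4 1 5 4 4 0 2 3 1 1 4 6 5 2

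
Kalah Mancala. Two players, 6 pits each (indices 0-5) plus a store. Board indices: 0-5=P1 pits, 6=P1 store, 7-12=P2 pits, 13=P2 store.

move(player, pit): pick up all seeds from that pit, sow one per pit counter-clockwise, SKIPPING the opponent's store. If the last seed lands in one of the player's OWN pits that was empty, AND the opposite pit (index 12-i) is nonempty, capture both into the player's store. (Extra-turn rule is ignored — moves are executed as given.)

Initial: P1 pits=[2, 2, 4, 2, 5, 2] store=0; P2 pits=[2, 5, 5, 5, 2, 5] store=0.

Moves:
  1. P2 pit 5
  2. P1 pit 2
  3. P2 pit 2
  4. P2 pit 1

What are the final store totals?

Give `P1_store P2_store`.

Move 1: P2 pit5 -> P1=[3,3,5,3,5,2](0) P2=[2,5,5,5,2,0](1)
Move 2: P1 pit2 -> P1=[3,3,0,4,6,3](1) P2=[3,5,5,5,2,0](1)
Move 3: P2 pit2 -> P1=[4,3,0,4,6,3](1) P2=[3,5,0,6,3,1](2)
Move 4: P2 pit1 -> P1=[4,3,0,4,6,3](1) P2=[3,0,1,7,4,2](3)

Answer: 1 3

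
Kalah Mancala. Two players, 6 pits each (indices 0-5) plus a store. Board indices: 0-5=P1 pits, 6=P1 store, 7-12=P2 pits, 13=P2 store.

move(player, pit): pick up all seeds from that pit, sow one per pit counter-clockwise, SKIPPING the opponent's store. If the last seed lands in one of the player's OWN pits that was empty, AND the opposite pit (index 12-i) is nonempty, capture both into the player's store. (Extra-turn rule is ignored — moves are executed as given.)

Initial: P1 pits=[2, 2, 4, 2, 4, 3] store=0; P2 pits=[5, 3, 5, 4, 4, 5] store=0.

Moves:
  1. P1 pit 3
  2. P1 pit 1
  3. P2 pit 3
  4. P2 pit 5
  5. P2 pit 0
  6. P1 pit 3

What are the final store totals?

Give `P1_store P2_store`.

Move 1: P1 pit3 -> P1=[2,2,4,0,5,4](0) P2=[5,3,5,4,4,5](0)
Move 2: P1 pit1 -> P1=[2,0,5,0,5,4](6) P2=[5,3,0,4,4,5](0)
Move 3: P2 pit3 -> P1=[3,0,5,0,5,4](6) P2=[5,3,0,0,5,6](1)
Move 4: P2 pit5 -> P1=[4,1,6,1,6,4](6) P2=[5,3,0,0,5,0](2)
Move 5: P2 pit0 -> P1=[0,1,6,1,6,4](6) P2=[0,4,1,1,6,0](7)
Move 6: P1 pit3 -> P1=[0,1,6,0,7,4](6) P2=[0,4,1,1,6,0](7)

Answer: 6 7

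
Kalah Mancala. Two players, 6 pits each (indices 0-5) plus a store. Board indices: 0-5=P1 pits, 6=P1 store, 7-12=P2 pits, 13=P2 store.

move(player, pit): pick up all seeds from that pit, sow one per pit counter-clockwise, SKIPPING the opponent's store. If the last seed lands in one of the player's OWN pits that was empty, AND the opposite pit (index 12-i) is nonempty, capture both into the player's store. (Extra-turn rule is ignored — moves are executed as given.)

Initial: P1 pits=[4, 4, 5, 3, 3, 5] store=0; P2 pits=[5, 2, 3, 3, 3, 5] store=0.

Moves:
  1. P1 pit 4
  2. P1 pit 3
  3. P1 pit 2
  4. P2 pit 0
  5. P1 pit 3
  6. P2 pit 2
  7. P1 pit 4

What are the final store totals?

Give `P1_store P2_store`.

Move 1: P1 pit4 -> P1=[4,4,5,3,0,6](1) P2=[6,2,3,3,3,5](0)
Move 2: P1 pit3 -> P1=[4,4,5,0,1,7](2) P2=[6,2,3,3,3,5](0)
Move 3: P1 pit2 -> P1=[4,4,0,1,2,8](3) P2=[7,2,3,3,3,5](0)
Move 4: P2 pit0 -> P1=[5,4,0,1,2,8](3) P2=[0,3,4,4,4,6](1)
Move 5: P1 pit3 -> P1=[5,4,0,0,3,8](3) P2=[0,3,4,4,4,6](1)
Move 6: P2 pit2 -> P1=[5,4,0,0,3,8](3) P2=[0,3,0,5,5,7](2)
Move 7: P1 pit4 -> P1=[5,4,0,0,0,9](4) P2=[1,3,0,5,5,7](2)

Answer: 4 2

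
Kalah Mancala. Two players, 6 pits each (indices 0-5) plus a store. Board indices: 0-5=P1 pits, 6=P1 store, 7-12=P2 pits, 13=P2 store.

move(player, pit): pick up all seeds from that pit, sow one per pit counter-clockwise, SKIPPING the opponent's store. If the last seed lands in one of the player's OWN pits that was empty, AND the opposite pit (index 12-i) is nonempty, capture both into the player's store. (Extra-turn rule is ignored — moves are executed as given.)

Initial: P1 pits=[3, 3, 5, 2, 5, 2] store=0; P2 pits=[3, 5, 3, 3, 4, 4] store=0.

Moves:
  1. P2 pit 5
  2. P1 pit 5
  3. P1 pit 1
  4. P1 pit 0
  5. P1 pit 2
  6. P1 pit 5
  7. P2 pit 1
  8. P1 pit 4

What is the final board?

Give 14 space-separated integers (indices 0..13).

Answer: 1 1 0 5 0 1 9 2 1 6 6 6 2 2

Derivation:
Move 1: P2 pit5 -> P1=[4,4,6,2,5,2](0) P2=[3,5,3,3,4,0](1)
Move 2: P1 pit5 -> P1=[4,4,6,2,5,0](1) P2=[4,5,3,3,4,0](1)
Move 3: P1 pit1 -> P1=[4,0,7,3,6,0](6) P2=[0,5,3,3,4,0](1)
Move 4: P1 pit0 -> P1=[0,1,8,4,7,0](6) P2=[0,5,3,3,4,0](1)
Move 5: P1 pit2 -> P1=[0,1,0,5,8,1](7) P2=[1,6,4,4,4,0](1)
Move 6: P1 pit5 -> P1=[0,1,0,5,8,0](8) P2=[1,6,4,4,4,0](1)
Move 7: P2 pit1 -> P1=[1,1,0,5,8,0](8) P2=[1,0,5,5,5,1](2)
Move 8: P1 pit4 -> P1=[1,1,0,5,0,1](9) P2=[2,1,6,6,6,2](2)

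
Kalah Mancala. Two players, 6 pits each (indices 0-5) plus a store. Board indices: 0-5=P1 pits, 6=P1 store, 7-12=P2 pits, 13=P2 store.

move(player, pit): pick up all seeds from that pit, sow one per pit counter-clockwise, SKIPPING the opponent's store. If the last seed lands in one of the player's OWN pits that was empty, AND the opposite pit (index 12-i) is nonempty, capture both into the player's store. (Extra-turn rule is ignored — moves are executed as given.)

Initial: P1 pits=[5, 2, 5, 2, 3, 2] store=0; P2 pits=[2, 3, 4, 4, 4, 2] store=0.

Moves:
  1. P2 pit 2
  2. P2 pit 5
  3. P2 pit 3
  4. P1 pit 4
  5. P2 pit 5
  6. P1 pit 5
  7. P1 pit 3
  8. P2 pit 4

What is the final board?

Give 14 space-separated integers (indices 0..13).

Answer: 8 5 6 1 1 0 7 0 4 0 0 0 1 5

Derivation:
Move 1: P2 pit2 -> P1=[5,2,5,2,3,2](0) P2=[2,3,0,5,5,3](1)
Move 2: P2 pit5 -> P1=[6,3,5,2,3,2](0) P2=[2,3,0,5,5,0](2)
Move 3: P2 pit3 -> P1=[7,4,5,2,3,2](0) P2=[2,3,0,0,6,1](3)
Move 4: P1 pit4 -> P1=[7,4,5,2,0,3](1) P2=[3,3,0,0,6,1](3)
Move 5: P2 pit5 -> P1=[7,4,5,2,0,3](1) P2=[3,3,0,0,6,0](4)
Move 6: P1 pit5 -> P1=[7,4,5,2,0,0](2) P2=[4,4,0,0,6,0](4)
Move 7: P1 pit3 -> P1=[7,4,5,0,1,0](7) P2=[0,4,0,0,6,0](4)
Move 8: P2 pit4 -> P1=[8,5,6,1,1,0](7) P2=[0,4,0,0,0,1](5)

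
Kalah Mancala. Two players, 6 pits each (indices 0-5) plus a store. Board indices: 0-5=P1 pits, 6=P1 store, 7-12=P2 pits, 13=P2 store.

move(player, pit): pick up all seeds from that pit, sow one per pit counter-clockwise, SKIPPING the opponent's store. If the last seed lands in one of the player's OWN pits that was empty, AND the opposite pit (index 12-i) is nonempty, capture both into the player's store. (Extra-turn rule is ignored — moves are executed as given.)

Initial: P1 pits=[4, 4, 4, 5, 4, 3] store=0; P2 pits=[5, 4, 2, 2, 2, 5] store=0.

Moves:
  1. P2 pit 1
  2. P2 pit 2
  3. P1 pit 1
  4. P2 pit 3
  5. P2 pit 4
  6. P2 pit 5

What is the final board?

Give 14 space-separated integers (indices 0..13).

Answer: 7 2 7 7 0 5 0 6 0 0 0 0 0 10

Derivation:
Move 1: P2 pit1 -> P1=[4,4,4,5,4,3](0) P2=[5,0,3,3,3,6](0)
Move 2: P2 pit2 -> P1=[4,4,4,5,4,3](0) P2=[5,0,0,4,4,7](0)
Move 3: P1 pit1 -> P1=[4,0,5,6,5,4](0) P2=[5,0,0,4,4,7](0)
Move 4: P2 pit3 -> P1=[5,0,5,6,5,4](0) P2=[5,0,0,0,5,8](1)
Move 5: P2 pit4 -> P1=[6,1,6,6,5,4](0) P2=[5,0,0,0,0,9](2)
Move 6: P2 pit5 -> P1=[7,2,7,7,0,5](0) P2=[6,0,0,0,0,0](10)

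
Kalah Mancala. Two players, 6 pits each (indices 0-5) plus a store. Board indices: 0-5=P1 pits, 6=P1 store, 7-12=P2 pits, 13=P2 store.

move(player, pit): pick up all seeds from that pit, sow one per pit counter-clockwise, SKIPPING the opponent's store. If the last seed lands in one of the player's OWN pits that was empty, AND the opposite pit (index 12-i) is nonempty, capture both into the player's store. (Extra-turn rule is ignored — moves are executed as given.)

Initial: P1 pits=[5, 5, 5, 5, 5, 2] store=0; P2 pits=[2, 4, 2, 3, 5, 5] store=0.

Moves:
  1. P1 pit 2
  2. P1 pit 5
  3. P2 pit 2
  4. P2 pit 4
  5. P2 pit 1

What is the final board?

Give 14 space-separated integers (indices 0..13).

Answer: 6 6 1 7 6 0 2 4 0 1 5 1 7 2

Derivation:
Move 1: P1 pit2 -> P1=[5,5,0,6,6,3](1) P2=[3,4,2,3,5,5](0)
Move 2: P1 pit5 -> P1=[5,5,0,6,6,0](2) P2=[4,5,2,3,5,5](0)
Move 3: P2 pit2 -> P1=[5,5,0,6,6,0](2) P2=[4,5,0,4,6,5](0)
Move 4: P2 pit4 -> P1=[6,6,1,7,6,0](2) P2=[4,5,0,4,0,6](1)
Move 5: P2 pit1 -> P1=[6,6,1,7,6,0](2) P2=[4,0,1,5,1,7](2)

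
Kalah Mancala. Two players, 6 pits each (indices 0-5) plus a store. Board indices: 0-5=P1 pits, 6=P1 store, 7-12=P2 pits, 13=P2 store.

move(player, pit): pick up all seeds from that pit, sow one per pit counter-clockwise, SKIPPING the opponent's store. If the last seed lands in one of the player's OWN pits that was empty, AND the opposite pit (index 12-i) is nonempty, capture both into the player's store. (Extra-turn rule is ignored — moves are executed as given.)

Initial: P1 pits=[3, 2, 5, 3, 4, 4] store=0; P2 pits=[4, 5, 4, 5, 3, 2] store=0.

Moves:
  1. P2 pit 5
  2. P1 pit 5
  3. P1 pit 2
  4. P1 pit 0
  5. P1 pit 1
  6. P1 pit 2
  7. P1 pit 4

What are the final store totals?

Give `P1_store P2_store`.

Move 1: P2 pit5 -> P1=[4,2,5,3,4,4](0) P2=[4,5,4,5,3,0](1)
Move 2: P1 pit5 -> P1=[4,2,5,3,4,0](1) P2=[5,6,5,5,3,0](1)
Move 3: P1 pit2 -> P1=[4,2,0,4,5,1](2) P2=[6,6,5,5,3,0](1)
Move 4: P1 pit0 -> P1=[0,3,1,5,6,1](2) P2=[6,6,5,5,3,0](1)
Move 5: P1 pit1 -> P1=[0,0,2,6,7,1](2) P2=[6,6,5,5,3,0](1)
Move 6: P1 pit2 -> P1=[0,0,0,7,8,1](2) P2=[6,6,5,5,3,0](1)
Move 7: P1 pit4 -> P1=[0,0,0,7,0,2](3) P2=[7,7,6,6,4,1](1)

Answer: 3 1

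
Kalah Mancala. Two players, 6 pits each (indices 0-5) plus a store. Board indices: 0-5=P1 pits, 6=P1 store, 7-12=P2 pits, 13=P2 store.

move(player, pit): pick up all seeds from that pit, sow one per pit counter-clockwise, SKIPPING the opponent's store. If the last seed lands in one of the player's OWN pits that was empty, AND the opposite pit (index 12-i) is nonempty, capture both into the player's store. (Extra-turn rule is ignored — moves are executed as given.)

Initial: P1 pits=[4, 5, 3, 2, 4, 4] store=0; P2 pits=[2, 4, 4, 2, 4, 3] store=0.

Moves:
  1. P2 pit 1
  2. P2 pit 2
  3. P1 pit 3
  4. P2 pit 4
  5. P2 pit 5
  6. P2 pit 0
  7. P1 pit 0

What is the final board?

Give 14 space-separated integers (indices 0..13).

Answer: 0 8 6 1 7 6 1 1 1 0 4 0 0 6

Derivation:
Move 1: P2 pit1 -> P1=[4,5,3,2,4,4](0) P2=[2,0,5,3,5,4](0)
Move 2: P2 pit2 -> P1=[5,5,3,2,4,4](0) P2=[2,0,0,4,6,5](1)
Move 3: P1 pit3 -> P1=[5,5,3,0,5,5](0) P2=[2,0,0,4,6,5](1)
Move 4: P2 pit4 -> P1=[6,6,4,1,5,5](0) P2=[2,0,0,4,0,6](2)
Move 5: P2 pit5 -> P1=[7,7,5,2,6,5](0) P2=[2,0,0,4,0,0](3)
Move 6: P2 pit0 -> P1=[7,7,5,0,6,5](0) P2=[0,1,0,4,0,0](6)
Move 7: P1 pit0 -> P1=[0,8,6,1,7,6](1) P2=[1,1,0,4,0,0](6)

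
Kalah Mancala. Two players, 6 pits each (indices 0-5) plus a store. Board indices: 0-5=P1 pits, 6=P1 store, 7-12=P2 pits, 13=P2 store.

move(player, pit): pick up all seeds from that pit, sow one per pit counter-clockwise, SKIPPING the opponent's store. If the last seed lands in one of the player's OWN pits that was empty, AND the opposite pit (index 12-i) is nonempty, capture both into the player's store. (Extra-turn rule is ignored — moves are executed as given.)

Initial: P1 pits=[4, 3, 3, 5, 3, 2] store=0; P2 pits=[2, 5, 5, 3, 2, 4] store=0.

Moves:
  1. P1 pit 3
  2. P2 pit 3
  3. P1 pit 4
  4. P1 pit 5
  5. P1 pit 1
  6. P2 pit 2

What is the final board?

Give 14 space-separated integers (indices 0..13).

Move 1: P1 pit3 -> P1=[4,3,3,0,4,3](1) P2=[3,6,5,3,2,4](0)
Move 2: P2 pit3 -> P1=[4,3,3,0,4,3](1) P2=[3,6,5,0,3,5](1)
Move 3: P1 pit4 -> P1=[4,3,3,0,0,4](2) P2=[4,7,5,0,3,5](1)
Move 4: P1 pit5 -> P1=[4,3,3,0,0,0](3) P2=[5,8,6,0,3,5](1)
Move 5: P1 pit1 -> P1=[4,0,4,1,0,0](12) P2=[5,0,6,0,3,5](1)
Move 6: P2 pit2 -> P1=[5,1,4,1,0,0](12) P2=[5,0,0,1,4,6](2)

Answer: 5 1 4 1 0 0 12 5 0 0 1 4 6 2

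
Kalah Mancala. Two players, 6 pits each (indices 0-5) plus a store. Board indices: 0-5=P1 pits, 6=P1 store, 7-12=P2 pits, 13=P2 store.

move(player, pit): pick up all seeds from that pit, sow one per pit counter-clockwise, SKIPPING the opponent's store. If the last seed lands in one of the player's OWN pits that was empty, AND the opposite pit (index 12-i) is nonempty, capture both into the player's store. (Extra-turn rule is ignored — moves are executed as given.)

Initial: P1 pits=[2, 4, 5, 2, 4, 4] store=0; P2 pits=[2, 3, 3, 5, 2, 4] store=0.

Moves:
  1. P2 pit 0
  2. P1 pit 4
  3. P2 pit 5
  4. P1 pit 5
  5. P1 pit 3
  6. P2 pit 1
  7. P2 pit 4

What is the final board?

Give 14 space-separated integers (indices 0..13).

Answer: 5 5 6 0 1 0 5 0 0 6 7 0 2 3

Derivation:
Move 1: P2 pit0 -> P1=[2,4,5,2,4,4](0) P2=[0,4,4,5,2,4](0)
Move 2: P1 pit4 -> P1=[2,4,5,2,0,5](1) P2=[1,5,4,5,2,4](0)
Move 3: P2 pit5 -> P1=[3,5,6,2,0,5](1) P2=[1,5,4,5,2,0](1)
Move 4: P1 pit5 -> P1=[3,5,6,2,0,0](2) P2=[2,6,5,6,2,0](1)
Move 5: P1 pit3 -> P1=[3,5,6,0,1,0](5) P2=[0,6,5,6,2,0](1)
Move 6: P2 pit1 -> P1=[4,5,6,0,1,0](5) P2=[0,0,6,7,3,1](2)
Move 7: P2 pit4 -> P1=[5,5,6,0,1,0](5) P2=[0,0,6,7,0,2](3)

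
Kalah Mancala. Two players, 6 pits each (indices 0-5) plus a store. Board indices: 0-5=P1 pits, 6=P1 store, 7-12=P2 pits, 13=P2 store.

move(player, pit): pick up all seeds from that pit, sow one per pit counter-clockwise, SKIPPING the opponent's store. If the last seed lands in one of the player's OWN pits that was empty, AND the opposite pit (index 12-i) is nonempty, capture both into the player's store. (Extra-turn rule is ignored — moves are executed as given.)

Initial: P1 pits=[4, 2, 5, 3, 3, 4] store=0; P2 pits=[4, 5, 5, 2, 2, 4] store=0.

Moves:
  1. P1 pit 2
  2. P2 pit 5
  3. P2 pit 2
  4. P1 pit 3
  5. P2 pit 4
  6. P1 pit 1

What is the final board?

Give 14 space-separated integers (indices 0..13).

Answer: 7 0 2 1 6 6 2 6 5 0 3 0 2 3

Derivation:
Move 1: P1 pit2 -> P1=[4,2,0,4,4,5](1) P2=[5,5,5,2,2,4](0)
Move 2: P2 pit5 -> P1=[5,3,1,4,4,5](1) P2=[5,5,5,2,2,0](1)
Move 3: P2 pit2 -> P1=[6,3,1,4,4,5](1) P2=[5,5,0,3,3,1](2)
Move 4: P1 pit3 -> P1=[6,3,1,0,5,6](2) P2=[6,5,0,3,3,1](2)
Move 5: P2 pit4 -> P1=[7,3,1,0,5,6](2) P2=[6,5,0,3,0,2](3)
Move 6: P1 pit1 -> P1=[7,0,2,1,6,6](2) P2=[6,5,0,3,0,2](3)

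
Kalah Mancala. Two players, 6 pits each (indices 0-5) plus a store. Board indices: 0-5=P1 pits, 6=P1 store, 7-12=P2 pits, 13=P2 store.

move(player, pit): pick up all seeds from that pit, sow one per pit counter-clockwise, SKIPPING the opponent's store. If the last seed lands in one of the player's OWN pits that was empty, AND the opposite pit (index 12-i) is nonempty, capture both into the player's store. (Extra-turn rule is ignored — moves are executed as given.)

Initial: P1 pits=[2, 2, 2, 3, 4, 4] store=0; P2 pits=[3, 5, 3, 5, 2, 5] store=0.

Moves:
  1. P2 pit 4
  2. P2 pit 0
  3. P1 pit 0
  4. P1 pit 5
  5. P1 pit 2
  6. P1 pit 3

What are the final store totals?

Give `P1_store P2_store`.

Answer: 4 1

Derivation:
Move 1: P2 pit4 -> P1=[2,2,2,3,4,4](0) P2=[3,5,3,5,0,6](1)
Move 2: P2 pit0 -> P1=[2,2,2,3,4,4](0) P2=[0,6,4,6,0,6](1)
Move 3: P1 pit0 -> P1=[0,3,3,3,4,4](0) P2=[0,6,4,6,0,6](1)
Move 4: P1 pit5 -> P1=[0,3,3,3,4,0](1) P2=[1,7,5,6,0,6](1)
Move 5: P1 pit2 -> P1=[0,3,0,4,5,0](3) P2=[0,7,5,6,0,6](1)
Move 6: P1 pit3 -> P1=[0,3,0,0,6,1](4) P2=[1,7,5,6,0,6](1)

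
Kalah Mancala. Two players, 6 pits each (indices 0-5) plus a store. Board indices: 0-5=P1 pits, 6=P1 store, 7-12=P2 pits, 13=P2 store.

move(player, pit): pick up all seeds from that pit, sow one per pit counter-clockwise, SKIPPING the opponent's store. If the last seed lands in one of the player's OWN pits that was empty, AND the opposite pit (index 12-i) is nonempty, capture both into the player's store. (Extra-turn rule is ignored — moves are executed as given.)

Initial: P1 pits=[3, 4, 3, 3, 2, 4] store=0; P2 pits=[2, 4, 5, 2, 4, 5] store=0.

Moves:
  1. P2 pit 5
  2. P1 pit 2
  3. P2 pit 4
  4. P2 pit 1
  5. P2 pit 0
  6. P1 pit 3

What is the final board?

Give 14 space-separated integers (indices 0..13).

Answer: 5 6 0 0 4 6 2 1 2 7 3 1 2 2

Derivation:
Move 1: P2 pit5 -> P1=[4,5,4,4,2,4](0) P2=[2,4,5,2,4,0](1)
Move 2: P1 pit2 -> P1=[4,5,0,5,3,5](1) P2=[2,4,5,2,4,0](1)
Move 3: P2 pit4 -> P1=[5,6,0,5,3,5](1) P2=[2,4,5,2,0,1](2)
Move 4: P2 pit1 -> P1=[5,6,0,5,3,5](1) P2=[2,0,6,3,1,2](2)
Move 5: P2 pit0 -> P1=[5,6,0,5,3,5](1) P2=[0,1,7,3,1,2](2)
Move 6: P1 pit3 -> P1=[5,6,0,0,4,6](2) P2=[1,2,7,3,1,2](2)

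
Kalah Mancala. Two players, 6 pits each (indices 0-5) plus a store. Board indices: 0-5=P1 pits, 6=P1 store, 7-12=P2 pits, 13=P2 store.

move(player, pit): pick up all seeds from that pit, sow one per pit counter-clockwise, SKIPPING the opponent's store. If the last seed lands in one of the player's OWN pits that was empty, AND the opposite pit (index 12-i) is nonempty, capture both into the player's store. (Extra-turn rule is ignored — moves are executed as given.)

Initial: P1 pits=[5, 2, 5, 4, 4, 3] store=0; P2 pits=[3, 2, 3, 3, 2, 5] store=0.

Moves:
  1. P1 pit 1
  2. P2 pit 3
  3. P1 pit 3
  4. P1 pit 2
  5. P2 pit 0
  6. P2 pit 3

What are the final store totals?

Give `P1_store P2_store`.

Move 1: P1 pit1 -> P1=[5,0,6,5,4,3](0) P2=[3,2,3,3,2,5](0)
Move 2: P2 pit3 -> P1=[5,0,6,5,4,3](0) P2=[3,2,3,0,3,6](1)
Move 3: P1 pit3 -> P1=[5,0,6,0,5,4](1) P2=[4,3,3,0,3,6](1)
Move 4: P1 pit2 -> P1=[5,0,0,1,6,5](2) P2=[5,4,3,0,3,6](1)
Move 5: P2 pit0 -> P1=[5,0,0,1,6,5](2) P2=[0,5,4,1,4,7](1)
Move 6: P2 pit3 -> P1=[5,0,0,1,6,5](2) P2=[0,5,4,0,5,7](1)

Answer: 2 1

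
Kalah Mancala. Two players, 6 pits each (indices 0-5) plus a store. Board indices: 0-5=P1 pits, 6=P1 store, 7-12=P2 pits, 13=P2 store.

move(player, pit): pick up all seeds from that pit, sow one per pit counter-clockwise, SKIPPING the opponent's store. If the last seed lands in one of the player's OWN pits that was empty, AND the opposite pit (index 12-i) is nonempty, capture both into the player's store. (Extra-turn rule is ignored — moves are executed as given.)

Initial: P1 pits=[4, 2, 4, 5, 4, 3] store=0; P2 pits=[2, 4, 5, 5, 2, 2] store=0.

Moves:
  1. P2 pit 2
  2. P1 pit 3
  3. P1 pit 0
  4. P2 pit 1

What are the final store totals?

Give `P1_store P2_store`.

Answer: 1 2

Derivation:
Move 1: P2 pit2 -> P1=[5,2,4,5,4,3](0) P2=[2,4,0,6,3,3](1)
Move 2: P1 pit3 -> P1=[5,2,4,0,5,4](1) P2=[3,5,0,6,3,3](1)
Move 3: P1 pit0 -> P1=[0,3,5,1,6,5](1) P2=[3,5,0,6,3,3](1)
Move 4: P2 pit1 -> P1=[0,3,5,1,6,5](1) P2=[3,0,1,7,4,4](2)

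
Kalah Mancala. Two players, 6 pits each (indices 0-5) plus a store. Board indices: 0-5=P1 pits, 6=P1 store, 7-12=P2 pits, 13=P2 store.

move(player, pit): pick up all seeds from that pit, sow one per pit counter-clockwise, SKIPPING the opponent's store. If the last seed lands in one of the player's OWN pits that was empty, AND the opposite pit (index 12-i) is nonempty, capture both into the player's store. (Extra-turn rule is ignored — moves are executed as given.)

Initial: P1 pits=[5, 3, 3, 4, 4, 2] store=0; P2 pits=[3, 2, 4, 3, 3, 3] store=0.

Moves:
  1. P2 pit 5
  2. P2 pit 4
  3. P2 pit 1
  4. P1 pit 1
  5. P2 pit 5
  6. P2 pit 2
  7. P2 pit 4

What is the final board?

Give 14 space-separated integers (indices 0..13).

Move 1: P2 pit5 -> P1=[6,4,3,4,4,2](0) P2=[3,2,4,3,3,0](1)
Move 2: P2 pit4 -> P1=[7,4,3,4,4,2](0) P2=[3,2,4,3,0,1](2)
Move 3: P2 pit1 -> P1=[7,4,3,4,4,2](0) P2=[3,0,5,4,0,1](2)
Move 4: P1 pit1 -> P1=[7,0,4,5,5,3](0) P2=[3,0,5,4,0,1](2)
Move 5: P2 pit5 -> P1=[7,0,4,5,5,3](0) P2=[3,0,5,4,0,0](3)
Move 6: P2 pit2 -> P1=[8,0,4,5,5,3](0) P2=[3,0,0,5,1,1](4)
Move 7: P2 pit4 -> P1=[8,0,4,5,5,3](0) P2=[3,0,0,5,0,2](4)

Answer: 8 0 4 5 5 3 0 3 0 0 5 0 2 4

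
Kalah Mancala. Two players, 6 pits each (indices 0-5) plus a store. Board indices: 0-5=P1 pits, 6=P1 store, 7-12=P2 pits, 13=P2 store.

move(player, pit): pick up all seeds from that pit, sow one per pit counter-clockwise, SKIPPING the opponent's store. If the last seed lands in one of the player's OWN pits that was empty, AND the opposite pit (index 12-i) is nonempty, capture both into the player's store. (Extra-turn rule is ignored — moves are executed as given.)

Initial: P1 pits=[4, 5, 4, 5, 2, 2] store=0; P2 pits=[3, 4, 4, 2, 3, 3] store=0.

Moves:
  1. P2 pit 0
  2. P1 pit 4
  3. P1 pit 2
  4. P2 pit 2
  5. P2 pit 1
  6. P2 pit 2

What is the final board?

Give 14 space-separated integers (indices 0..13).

Answer: 5 5 0 6 1 4 2 0 0 0 6 5 5 2

Derivation:
Move 1: P2 pit0 -> P1=[4,5,4,5,2,2](0) P2=[0,5,5,3,3,3](0)
Move 2: P1 pit4 -> P1=[4,5,4,5,0,3](1) P2=[0,5,5,3,3,3](0)
Move 3: P1 pit2 -> P1=[4,5,0,6,1,4](2) P2=[0,5,5,3,3,3](0)
Move 4: P2 pit2 -> P1=[5,5,0,6,1,4](2) P2=[0,5,0,4,4,4](1)
Move 5: P2 pit1 -> P1=[5,5,0,6,1,4](2) P2=[0,0,1,5,5,5](2)
Move 6: P2 pit2 -> P1=[5,5,0,6,1,4](2) P2=[0,0,0,6,5,5](2)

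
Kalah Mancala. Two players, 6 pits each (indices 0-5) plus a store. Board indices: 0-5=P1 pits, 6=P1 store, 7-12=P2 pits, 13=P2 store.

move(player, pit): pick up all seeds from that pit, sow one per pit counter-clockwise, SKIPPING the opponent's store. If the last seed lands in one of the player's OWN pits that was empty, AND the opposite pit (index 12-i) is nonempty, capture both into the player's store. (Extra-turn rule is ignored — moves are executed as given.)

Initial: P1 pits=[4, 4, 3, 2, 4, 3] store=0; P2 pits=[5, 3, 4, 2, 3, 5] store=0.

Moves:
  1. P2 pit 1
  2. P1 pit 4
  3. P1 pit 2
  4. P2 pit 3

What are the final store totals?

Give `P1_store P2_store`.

Move 1: P2 pit1 -> P1=[4,4,3,2,4,3](0) P2=[5,0,5,3,4,5](0)
Move 2: P1 pit4 -> P1=[4,4,3,2,0,4](1) P2=[6,1,5,3,4,5](0)
Move 3: P1 pit2 -> P1=[4,4,0,3,1,5](1) P2=[6,1,5,3,4,5](0)
Move 4: P2 pit3 -> P1=[4,4,0,3,1,5](1) P2=[6,1,5,0,5,6](1)

Answer: 1 1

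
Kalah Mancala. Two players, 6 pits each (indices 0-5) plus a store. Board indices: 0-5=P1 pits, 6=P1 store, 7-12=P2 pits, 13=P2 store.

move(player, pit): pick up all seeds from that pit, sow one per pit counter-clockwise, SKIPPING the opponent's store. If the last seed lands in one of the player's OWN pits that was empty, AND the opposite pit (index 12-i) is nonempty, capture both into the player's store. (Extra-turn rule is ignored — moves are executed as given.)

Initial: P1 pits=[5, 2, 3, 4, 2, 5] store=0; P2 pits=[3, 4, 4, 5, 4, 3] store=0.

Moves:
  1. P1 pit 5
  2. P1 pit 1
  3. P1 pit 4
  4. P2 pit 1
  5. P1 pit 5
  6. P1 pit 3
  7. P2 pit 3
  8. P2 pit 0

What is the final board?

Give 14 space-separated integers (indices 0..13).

Move 1: P1 pit5 -> P1=[5,2,3,4,2,0](1) P2=[4,5,5,6,4,3](0)
Move 2: P1 pit1 -> P1=[5,0,4,5,2,0](1) P2=[4,5,5,6,4,3](0)
Move 3: P1 pit4 -> P1=[5,0,4,5,0,1](2) P2=[4,5,5,6,4,3](0)
Move 4: P2 pit1 -> P1=[5,0,4,5,0,1](2) P2=[4,0,6,7,5,4](1)
Move 5: P1 pit5 -> P1=[5,0,4,5,0,0](3) P2=[4,0,6,7,5,4](1)
Move 6: P1 pit3 -> P1=[5,0,4,0,1,1](4) P2=[5,1,6,7,5,4](1)
Move 7: P2 pit3 -> P1=[6,1,5,1,1,1](4) P2=[5,1,6,0,6,5](2)
Move 8: P2 pit0 -> P1=[6,1,5,1,1,1](4) P2=[0,2,7,1,7,6](2)

Answer: 6 1 5 1 1 1 4 0 2 7 1 7 6 2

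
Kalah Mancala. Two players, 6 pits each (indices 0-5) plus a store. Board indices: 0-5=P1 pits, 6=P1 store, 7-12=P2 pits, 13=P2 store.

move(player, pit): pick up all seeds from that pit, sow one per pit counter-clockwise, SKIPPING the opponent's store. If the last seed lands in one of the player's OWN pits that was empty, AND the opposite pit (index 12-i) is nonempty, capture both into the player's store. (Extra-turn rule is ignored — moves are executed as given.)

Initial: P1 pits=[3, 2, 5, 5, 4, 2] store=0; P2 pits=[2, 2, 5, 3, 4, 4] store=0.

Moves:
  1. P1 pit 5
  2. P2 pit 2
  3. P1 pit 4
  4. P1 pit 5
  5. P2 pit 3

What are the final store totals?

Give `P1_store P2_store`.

Move 1: P1 pit5 -> P1=[3,2,5,5,4,0](1) P2=[3,2,5,3,4,4](0)
Move 2: P2 pit2 -> P1=[4,2,5,5,4,0](1) P2=[3,2,0,4,5,5](1)
Move 3: P1 pit4 -> P1=[4,2,5,5,0,1](2) P2=[4,3,0,4,5,5](1)
Move 4: P1 pit5 -> P1=[4,2,5,5,0,0](3) P2=[4,3,0,4,5,5](1)
Move 5: P2 pit3 -> P1=[5,2,5,5,0,0](3) P2=[4,3,0,0,6,6](2)

Answer: 3 2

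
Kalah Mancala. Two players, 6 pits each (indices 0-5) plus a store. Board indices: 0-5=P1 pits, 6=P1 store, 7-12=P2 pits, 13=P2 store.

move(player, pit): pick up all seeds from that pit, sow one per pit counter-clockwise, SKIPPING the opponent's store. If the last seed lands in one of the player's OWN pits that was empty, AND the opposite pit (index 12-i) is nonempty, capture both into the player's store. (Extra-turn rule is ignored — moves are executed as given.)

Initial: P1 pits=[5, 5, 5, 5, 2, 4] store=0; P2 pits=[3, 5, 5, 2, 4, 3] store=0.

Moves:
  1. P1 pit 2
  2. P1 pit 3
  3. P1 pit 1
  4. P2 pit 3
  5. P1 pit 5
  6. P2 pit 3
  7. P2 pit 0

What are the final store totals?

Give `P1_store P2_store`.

Answer: 4 1

Derivation:
Move 1: P1 pit2 -> P1=[5,5,0,6,3,5](1) P2=[4,5,5,2,4,3](0)
Move 2: P1 pit3 -> P1=[5,5,0,0,4,6](2) P2=[5,6,6,2,4,3](0)
Move 3: P1 pit1 -> P1=[5,0,1,1,5,7](3) P2=[5,6,6,2,4,3](0)
Move 4: P2 pit3 -> P1=[5,0,1,1,5,7](3) P2=[5,6,6,0,5,4](0)
Move 5: P1 pit5 -> P1=[5,0,1,1,5,0](4) P2=[6,7,7,1,6,5](0)
Move 6: P2 pit3 -> P1=[5,0,1,1,5,0](4) P2=[6,7,7,0,7,5](0)
Move 7: P2 pit0 -> P1=[5,0,1,1,5,0](4) P2=[0,8,8,1,8,6](1)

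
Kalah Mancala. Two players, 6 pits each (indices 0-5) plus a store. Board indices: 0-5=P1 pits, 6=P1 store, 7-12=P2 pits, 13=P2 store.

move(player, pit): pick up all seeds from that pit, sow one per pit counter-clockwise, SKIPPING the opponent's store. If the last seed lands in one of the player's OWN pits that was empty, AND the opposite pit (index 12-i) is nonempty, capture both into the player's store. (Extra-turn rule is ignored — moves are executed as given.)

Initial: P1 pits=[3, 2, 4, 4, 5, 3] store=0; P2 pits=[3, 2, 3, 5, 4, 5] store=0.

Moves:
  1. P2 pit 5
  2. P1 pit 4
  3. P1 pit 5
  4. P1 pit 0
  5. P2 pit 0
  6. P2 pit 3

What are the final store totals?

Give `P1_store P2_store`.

Move 1: P2 pit5 -> P1=[4,3,5,5,5,3](0) P2=[3,2,3,5,4,0](1)
Move 2: P1 pit4 -> P1=[4,3,5,5,0,4](1) P2=[4,3,4,5,4,0](1)
Move 3: P1 pit5 -> P1=[4,3,5,5,0,0](2) P2=[5,4,5,5,4,0](1)
Move 4: P1 pit0 -> P1=[0,4,6,6,0,0](7) P2=[5,0,5,5,4,0](1)
Move 5: P2 pit0 -> P1=[0,4,6,6,0,0](7) P2=[0,1,6,6,5,1](1)
Move 6: P2 pit3 -> P1=[1,5,7,6,0,0](7) P2=[0,1,6,0,6,2](2)

Answer: 7 2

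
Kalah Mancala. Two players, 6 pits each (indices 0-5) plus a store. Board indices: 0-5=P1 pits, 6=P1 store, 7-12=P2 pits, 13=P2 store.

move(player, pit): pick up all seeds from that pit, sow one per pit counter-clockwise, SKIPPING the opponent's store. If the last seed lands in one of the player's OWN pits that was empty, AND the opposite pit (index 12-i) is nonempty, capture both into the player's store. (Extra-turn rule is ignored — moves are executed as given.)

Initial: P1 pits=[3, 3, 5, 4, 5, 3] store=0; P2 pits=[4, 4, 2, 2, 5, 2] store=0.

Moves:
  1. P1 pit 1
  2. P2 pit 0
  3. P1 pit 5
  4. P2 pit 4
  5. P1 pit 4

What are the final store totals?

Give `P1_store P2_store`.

Move 1: P1 pit1 -> P1=[3,0,6,5,6,3](0) P2=[4,4,2,2,5,2](0)
Move 2: P2 pit0 -> P1=[3,0,6,5,6,3](0) P2=[0,5,3,3,6,2](0)
Move 3: P1 pit5 -> P1=[3,0,6,5,6,0](1) P2=[1,6,3,3,6,2](0)
Move 4: P2 pit4 -> P1=[4,1,7,6,6,0](1) P2=[1,6,3,3,0,3](1)
Move 5: P1 pit4 -> P1=[4,1,7,6,0,1](2) P2=[2,7,4,4,0,3](1)

Answer: 2 1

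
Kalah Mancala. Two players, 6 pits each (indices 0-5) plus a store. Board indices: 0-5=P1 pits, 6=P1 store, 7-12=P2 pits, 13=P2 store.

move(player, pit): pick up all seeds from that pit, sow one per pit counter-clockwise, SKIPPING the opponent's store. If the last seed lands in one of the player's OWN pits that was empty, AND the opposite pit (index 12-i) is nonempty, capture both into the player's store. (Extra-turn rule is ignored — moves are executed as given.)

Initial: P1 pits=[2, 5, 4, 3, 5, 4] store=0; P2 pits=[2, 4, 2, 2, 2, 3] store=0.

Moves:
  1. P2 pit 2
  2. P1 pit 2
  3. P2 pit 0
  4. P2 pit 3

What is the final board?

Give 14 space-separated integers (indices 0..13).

Answer: 2 5 0 0 6 5 1 0 5 0 0 4 4 6

Derivation:
Move 1: P2 pit2 -> P1=[2,5,4,3,5,4](0) P2=[2,4,0,3,3,3](0)
Move 2: P1 pit2 -> P1=[2,5,0,4,6,5](1) P2=[2,4,0,3,3,3](0)
Move 3: P2 pit0 -> P1=[2,5,0,0,6,5](1) P2=[0,5,0,3,3,3](5)
Move 4: P2 pit3 -> P1=[2,5,0,0,6,5](1) P2=[0,5,0,0,4,4](6)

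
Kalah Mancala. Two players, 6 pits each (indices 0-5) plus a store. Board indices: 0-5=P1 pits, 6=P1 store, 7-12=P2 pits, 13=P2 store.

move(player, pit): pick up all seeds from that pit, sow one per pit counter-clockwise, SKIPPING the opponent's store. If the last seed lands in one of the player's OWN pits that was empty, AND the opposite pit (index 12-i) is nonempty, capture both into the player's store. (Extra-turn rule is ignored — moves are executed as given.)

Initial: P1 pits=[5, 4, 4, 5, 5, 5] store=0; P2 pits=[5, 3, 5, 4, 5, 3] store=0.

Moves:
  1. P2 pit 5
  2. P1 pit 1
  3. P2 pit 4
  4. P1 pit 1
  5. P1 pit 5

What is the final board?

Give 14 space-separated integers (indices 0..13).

Move 1: P2 pit5 -> P1=[6,5,4,5,5,5](0) P2=[5,3,5,4,5,0](1)
Move 2: P1 pit1 -> P1=[6,0,5,6,6,6](1) P2=[5,3,5,4,5,0](1)
Move 3: P2 pit4 -> P1=[7,1,6,6,6,6](1) P2=[5,3,5,4,0,1](2)
Move 4: P1 pit1 -> P1=[7,0,7,6,6,6](1) P2=[5,3,5,4,0,1](2)
Move 5: P1 pit5 -> P1=[7,0,7,6,6,0](2) P2=[6,4,6,5,1,1](2)

Answer: 7 0 7 6 6 0 2 6 4 6 5 1 1 2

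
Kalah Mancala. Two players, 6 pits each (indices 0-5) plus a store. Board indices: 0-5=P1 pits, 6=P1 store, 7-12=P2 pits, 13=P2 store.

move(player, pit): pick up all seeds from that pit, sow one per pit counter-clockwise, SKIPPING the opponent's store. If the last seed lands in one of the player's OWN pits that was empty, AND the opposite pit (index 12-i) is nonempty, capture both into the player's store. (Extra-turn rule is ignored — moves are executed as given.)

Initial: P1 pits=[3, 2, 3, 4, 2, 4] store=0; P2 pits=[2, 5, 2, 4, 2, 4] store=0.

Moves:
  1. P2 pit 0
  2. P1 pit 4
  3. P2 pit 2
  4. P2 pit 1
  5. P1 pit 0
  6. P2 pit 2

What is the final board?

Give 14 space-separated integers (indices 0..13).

Move 1: P2 pit0 -> P1=[3,2,3,4,2,4](0) P2=[0,6,3,4,2,4](0)
Move 2: P1 pit4 -> P1=[3,2,3,4,0,5](1) P2=[0,6,3,4,2,4](0)
Move 3: P2 pit2 -> P1=[3,2,3,4,0,5](1) P2=[0,6,0,5,3,5](0)
Move 4: P2 pit1 -> P1=[4,2,3,4,0,5](1) P2=[0,0,1,6,4,6](1)
Move 5: P1 pit0 -> P1=[0,3,4,5,1,5](1) P2=[0,0,1,6,4,6](1)
Move 6: P2 pit2 -> P1=[0,3,4,5,1,5](1) P2=[0,0,0,7,4,6](1)

Answer: 0 3 4 5 1 5 1 0 0 0 7 4 6 1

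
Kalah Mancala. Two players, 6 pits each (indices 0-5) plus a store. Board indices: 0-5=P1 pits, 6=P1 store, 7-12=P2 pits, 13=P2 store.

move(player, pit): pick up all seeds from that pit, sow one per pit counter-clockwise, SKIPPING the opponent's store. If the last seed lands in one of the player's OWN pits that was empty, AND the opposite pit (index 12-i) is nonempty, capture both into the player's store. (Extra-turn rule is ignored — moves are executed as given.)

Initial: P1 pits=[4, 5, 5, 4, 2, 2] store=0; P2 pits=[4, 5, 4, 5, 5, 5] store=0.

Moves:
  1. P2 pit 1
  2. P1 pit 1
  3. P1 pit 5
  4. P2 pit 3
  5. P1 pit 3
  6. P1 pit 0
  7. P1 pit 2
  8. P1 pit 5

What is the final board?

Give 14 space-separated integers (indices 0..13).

Answer: 0 2 0 2 6 0 5 8 4 6 1 7 7 2

Derivation:
Move 1: P2 pit1 -> P1=[4,5,5,4,2,2](0) P2=[4,0,5,6,6,6](1)
Move 2: P1 pit1 -> P1=[4,0,6,5,3,3](1) P2=[4,0,5,6,6,6](1)
Move 3: P1 pit5 -> P1=[4,0,6,5,3,0](2) P2=[5,1,5,6,6,6](1)
Move 4: P2 pit3 -> P1=[5,1,7,5,3,0](2) P2=[5,1,5,0,7,7](2)
Move 5: P1 pit3 -> P1=[5,1,7,0,4,1](3) P2=[6,2,5,0,7,7](2)
Move 6: P1 pit0 -> P1=[0,2,8,1,5,2](3) P2=[6,2,5,0,7,7](2)
Move 7: P1 pit2 -> P1=[0,2,0,2,6,3](4) P2=[7,3,6,1,7,7](2)
Move 8: P1 pit5 -> P1=[0,2,0,2,6,0](5) P2=[8,4,6,1,7,7](2)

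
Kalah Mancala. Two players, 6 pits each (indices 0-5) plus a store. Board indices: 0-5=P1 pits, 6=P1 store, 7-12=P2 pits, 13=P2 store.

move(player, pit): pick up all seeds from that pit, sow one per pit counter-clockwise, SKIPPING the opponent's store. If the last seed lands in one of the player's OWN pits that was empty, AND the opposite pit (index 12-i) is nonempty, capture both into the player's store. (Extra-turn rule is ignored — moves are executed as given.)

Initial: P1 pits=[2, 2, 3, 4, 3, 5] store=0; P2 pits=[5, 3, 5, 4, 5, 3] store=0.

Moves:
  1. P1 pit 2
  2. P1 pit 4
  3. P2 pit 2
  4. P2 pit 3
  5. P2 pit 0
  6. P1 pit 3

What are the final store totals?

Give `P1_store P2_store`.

Move 1: P1 pit2 -> P1=[2,2,0,5,4,6](0) P2=[5,3,5,4,5,3](0)
Move 2: P1 pit4 -> P1=[2,2,0,5,0,7](1) P2=[6,4,5,4,5,3](0)
Move 3: P2 pit2 -> P1=[3,2,0,5,0,7](1) P2=[6,4,0,5,6,4](1)
Move 4: P2 pit3 -> P1=[4,3,0,5,0,7](1) P2=[6,4,0,0,7,5](2)
Move 5: P2 pit0 -> P1=[4,3,0,5,0,7](1) P2=[0,5,1,1,8,6](3)
Move 6: P1 pit3 -> P1=[4,3,0,0,1,8](2) P2=[1,6,1,1,8,6](3)

Answer: 2 3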